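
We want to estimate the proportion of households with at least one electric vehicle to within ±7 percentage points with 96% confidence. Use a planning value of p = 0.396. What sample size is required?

n = 206

For a proportion with margin E = 0.07 at 96% confidence, z = 2.054.
n = p̂(1−p̂)(z/E)² = 0.396 × 0.604 × (2.054/0.07)² = 205.94
Round up: n = 206.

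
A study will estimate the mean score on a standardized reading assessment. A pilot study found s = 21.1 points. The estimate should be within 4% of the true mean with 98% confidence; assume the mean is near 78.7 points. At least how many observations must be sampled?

244

For a mean, the margin of error is E = z·σ/√n, so n = (zσ/E)².
At 98% confidence, z = 2.326.
E = 4% of 78.7 = 3.148 points.
n = (2.326 × 21.1 / 3.148)² = 243.06
Round up: n = 244.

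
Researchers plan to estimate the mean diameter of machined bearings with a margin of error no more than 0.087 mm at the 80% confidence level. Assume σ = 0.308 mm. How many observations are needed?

For a mean, the margin of error is E = z·σ/√n, so n = (zσ/E)².
At 80% confidence, z = 1.282.
n = (1.282 × 0.308 / 0.087)² = 20.60
Round up: n = 21.

21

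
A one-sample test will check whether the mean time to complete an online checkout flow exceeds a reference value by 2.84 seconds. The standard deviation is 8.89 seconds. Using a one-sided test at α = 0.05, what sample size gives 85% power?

71

For a one-sample z-test, n = ((z_α + z_β)·σ/δ)².
z_α = 1.645 (one-sided α = 0.05); z_β = 1.036 (power 85% → β = 0.15).
n = (2.681 × 8.89 / 2.84)² = 70.43
Round up: n = 71.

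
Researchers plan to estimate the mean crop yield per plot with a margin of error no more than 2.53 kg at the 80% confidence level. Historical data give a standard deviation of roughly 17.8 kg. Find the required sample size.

For a mean, the margin of error is E = z·σ/√n, so n = (zσ/E)².
At 80% confidence, z = 1.282.
n = (1.282 × 17.8 / 2.53)² = 81.35
Round up: n = 82.

82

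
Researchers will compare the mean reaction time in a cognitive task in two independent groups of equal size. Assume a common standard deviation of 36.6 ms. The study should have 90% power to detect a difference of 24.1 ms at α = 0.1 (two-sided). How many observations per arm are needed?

For two equal groups, n per group = 2·((z_{α/2} + z_β)·σ/δ)².
z_{α/2} = 1.645; z_β = 1.282 (power 90%).
n = 2 × (2.927 × 36.6 / 24.1)² = 2 × 19.76 = 39.52
Round up: n = 40 per group.

40 per group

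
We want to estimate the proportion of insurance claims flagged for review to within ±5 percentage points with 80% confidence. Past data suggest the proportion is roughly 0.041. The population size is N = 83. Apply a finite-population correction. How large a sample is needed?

For a proportion with margin E = 0.05 at 80% confidence, z = 1.282.
n = p̂(1−p̂)(z/E)² = 0.041 × 0.959 × (1.282/0.05)² = 25.85 — call this n₀.
Finite-population correction with N = 83: n = n₀ / (1 + (n₀−1)/N) = 25.85 / 1.299 = 19.90
Round up: n = 20.

20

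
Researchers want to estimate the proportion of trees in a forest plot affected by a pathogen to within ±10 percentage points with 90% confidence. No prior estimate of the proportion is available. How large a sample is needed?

68

For a proportion with margin E = 0.1 at 90% confidence, z = 1.645.
With no prior estimate, use p = 0.5, which maximizes p(1−p) at 0.25.
n = 0.25 × (z/E)² = 0.25 × (1.645/0.1)² = 67.65
Round up: n = 68.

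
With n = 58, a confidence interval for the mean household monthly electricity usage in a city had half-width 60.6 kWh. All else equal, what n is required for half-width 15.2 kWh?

Margin of error scales as 1/√n, so n₂ = n₁·(E₁/E₂)².
n₂ = 58 × (60.6/15.2)² = 58 × 15.89 = 921.62
Round up: n₂ = 922.

n = 922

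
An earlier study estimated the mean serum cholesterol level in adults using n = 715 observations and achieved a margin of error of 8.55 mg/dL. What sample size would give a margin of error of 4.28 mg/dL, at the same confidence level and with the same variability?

Margin of error scales as 1/√n, so n₂ = n₁·(E₁/E₂)².
n₂ = 715 × (8.55/4.28)² = 715 × 3.991 = 2853.57
Round up: n₂ = 2854.

n = 2854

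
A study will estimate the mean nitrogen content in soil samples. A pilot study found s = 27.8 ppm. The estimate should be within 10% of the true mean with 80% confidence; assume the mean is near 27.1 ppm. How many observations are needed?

n = 173

For a mean, the margin of error is E = z·σ/√n, so n = (zσ/E)².
At 80% confidence, z = 1.282.
E = 10% of 27.1 = 2.71 ppm.
n = (1.282 × 27.8 / 2.71)² = 172.95
Round up: n = 173.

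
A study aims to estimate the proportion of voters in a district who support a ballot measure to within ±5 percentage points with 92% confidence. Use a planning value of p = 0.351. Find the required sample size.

For a proportion with margin E = 0.05 at 92% confidence, z = 1.751.
n = p̂(1−p̂)(z/E)² = 0.351 × 0.649 × (1.751/0.05)² = 279.37
Round up: n = 280.

280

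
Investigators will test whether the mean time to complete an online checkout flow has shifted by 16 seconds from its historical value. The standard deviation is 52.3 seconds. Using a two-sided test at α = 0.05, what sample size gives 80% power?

For a one-sample z-test, n = ((z_{α/2} + z_β)·σ/δ)².
z_{α/2} = 1.960 (two-sided α = 0.05); z_β = 0.842 (power 80% → β = 0.2).
n = (2.802 × 52.3 / 16)² = 83.89
Round up: n = 84.

84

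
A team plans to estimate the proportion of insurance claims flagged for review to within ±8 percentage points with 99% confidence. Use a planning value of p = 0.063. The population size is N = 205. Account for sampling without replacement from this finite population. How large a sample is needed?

n = 48

For a proportion with margin E = 0.08 at 99% confidence, z = 2.576.
n = p̂(1−p̂)(z/E)² = 0.063 × 0.937 × (2.576/0.08)² = 61.21 — call this n₀.
Finite-population correction with N = 205: n = n₀ / (1 + (n₀−1)/N) = 61.21 / 1.294 = 47.30
Round up: n = 48.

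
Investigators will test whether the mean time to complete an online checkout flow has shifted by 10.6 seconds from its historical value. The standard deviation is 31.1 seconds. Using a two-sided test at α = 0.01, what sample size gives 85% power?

113

For a one-sample z-test, n = ((z_{α/2} + z_β)·σ/δ)².
z_{α/2} = 2.576 (two-sided α = 0.01); z_β = 1.036 (power 85% → β = 0.15).
n = (3.612 × 31.1 / 10.6)² = 112.31
Round up: n = 113.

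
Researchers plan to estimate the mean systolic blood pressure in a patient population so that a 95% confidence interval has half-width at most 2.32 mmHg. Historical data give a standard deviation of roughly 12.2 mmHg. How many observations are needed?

107

For a mean, the margin of error is E = z·σ/√n, so n = (zσ/E)².
At 95% confidence, z = 1.960.
n = (1.960 × 12.2 / 2.32)² = 106.23
Round up: n = 107.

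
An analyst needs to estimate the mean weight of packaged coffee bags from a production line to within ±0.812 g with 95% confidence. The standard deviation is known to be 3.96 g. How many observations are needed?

For a mean, the margin of error is E = z·σ/√n, so n = (zσ/E)².
At 95% confidence, z = 1.960.
n = (1.960 × 3.96 / 0.812)² = 91.37
Round up: n = 92.

92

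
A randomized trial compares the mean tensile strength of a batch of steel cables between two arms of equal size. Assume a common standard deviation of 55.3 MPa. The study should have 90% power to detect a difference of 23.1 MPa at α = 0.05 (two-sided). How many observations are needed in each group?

121 per group

For two equal groups, n per group = 2·((z_{α/2} + z_β)·σ/δ)².
z_{α/2} = 1.960; z_β = 1.282 (power 90%).
n = 2 × (3.242 × 55.3 / 23.1)² = 2 × 60.24 = 120.48
Round up: n = 121 per group.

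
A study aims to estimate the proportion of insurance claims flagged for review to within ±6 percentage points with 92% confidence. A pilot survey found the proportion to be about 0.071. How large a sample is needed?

57

For a proportion with margin E = 0.06 at 92% confidence, z = 1.751.
n = p̂(1−p̂)(z/E)² = 0.071 × 0.929 × (1.751/0.06)² = 56.18
Round up: n = 57.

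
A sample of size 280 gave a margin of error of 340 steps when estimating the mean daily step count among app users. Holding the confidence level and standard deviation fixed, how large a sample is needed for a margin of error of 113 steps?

2535

Margin of error scales as 1/√n, so n₂ = n₁·(E₁/E₂)².
n₂ = 280 × (340/113)² = 280 × 9.053 = 2534.84
Round up: n₂ = 2535.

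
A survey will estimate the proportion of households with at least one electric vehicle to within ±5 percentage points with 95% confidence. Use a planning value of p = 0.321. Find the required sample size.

335

For a proportion with margin E = 0.05 at 95% confidence, z = 1.960.
n = p̂(1−p̂)(z/E)² = 0.321 × 0.679 × (1.960/0.05)² = 334.92
Round up: n = 335.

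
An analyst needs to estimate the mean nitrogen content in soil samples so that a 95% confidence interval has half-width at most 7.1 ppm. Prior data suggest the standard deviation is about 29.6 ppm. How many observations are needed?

For a mean, the margin of error is E = z·σ/√n, so n = (zσ/E)².
At 95% confidence, z = 1.960.
n = (1.960 × 29.6 / 7.1)² = 66.77
Round up: n = 67.

n = 67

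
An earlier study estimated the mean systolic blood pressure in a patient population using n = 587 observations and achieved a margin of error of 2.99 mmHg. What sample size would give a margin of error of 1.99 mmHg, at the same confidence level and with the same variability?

Margin of error scales as 1/√n, so n₂ = n₁·(E₁/E₂)².
n₂ = 587 × (2.99/1.99)² = 587 × 2.258 = 1325.45
Round up: n₂ = 1326.

n = 1326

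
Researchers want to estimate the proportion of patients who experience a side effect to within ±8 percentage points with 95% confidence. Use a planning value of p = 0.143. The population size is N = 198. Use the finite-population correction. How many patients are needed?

For a proportion with margin E = 0.08 at 95% confidence, z = 1.960.
n = p̂(1−p̂)(z/E)² = 0.143 × 0.857 × (1.960/0.08)² = 73.56 — call this n₀.
Finite-population correction with N = 198: n = n₀ / (1 + (n₀−1)/N) = 73.56 / 1.366 = 53.85
Round up: n = 54.

n = 54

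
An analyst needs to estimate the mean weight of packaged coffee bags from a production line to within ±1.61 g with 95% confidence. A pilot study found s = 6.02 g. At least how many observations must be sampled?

n = 54

For a mean, the margin of error is E = z·σ/√n, so n = (zσ/E)².
At 95% confidence, z = 1.960.
n = (1.960 × 6.02 / 1.61)² = 53.71
Round up: n = 54.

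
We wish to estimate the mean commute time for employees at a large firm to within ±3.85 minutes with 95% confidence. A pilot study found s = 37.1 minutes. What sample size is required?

357

For a mean, the margin of error is E = z·σ/√n, so n = (zσ/E)².
At 95% confidence, z = 1.960.
n = (1.960 × 37.1 / 3.85)² = 356.73
Round up: n = 357.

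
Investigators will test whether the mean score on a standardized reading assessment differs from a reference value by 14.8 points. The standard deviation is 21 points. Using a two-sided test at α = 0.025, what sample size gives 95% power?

31

For a one-sample z-test, n = ((z_{α/2} + z_β)·σ/δ)².
z_{α/2} = 2.241 (two-sided α = 0.025); z_β = 1.645 (power 95% → β = 0.05).
n = (3.886 × 21 / 14.8)² = 30.40
Round up: n = 31.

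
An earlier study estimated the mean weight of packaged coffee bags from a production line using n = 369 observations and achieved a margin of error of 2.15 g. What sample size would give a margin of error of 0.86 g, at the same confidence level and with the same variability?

Margin of error scales as 1/√n, so n₂ = n₁·(E₁/E₂)².
n₂ = 369 × (2.15/0.86)² = 369 × 6.25 = 2306.25
Round up: n₂ = 2307.

n = 2307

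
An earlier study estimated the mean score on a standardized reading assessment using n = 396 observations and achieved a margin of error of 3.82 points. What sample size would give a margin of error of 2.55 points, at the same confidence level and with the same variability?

n = 889

Margin of error scales as 1/√n, so n₂ = n₁·(E₁/E₂)².
n₂ = 396 × (3.82/2.55)² = 396 × 2.244 = 888.62
Round up: n₂ = 889.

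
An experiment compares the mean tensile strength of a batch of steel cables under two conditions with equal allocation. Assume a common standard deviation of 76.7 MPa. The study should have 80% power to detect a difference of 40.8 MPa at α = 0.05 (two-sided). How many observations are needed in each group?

For two equal groups, n per group = 2·((z_{α/2} + z_β)·σ/δ)².
z_{α/2} = 1.960; z_β = 0.842 (power 80%).
n = 2 × (2.802 × 76.7 / 40.8)² = 2 × 27.75 = 55.50
Round up: n = 56 per group.

56 per group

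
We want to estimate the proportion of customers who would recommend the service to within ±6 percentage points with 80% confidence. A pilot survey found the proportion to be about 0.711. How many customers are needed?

94

For a proportion with margin E = 0.06 at 80% confidence, z = 1.282.
n = p̂(1−p̂)(z/E)² = 0.711 × 0.289 × (1.282/0.06)² = 93.81
Round up: n = 94.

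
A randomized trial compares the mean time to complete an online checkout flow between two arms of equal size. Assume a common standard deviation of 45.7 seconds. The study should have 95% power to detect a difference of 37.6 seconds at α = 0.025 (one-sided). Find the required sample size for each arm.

For two equal groups, n per group = 2·((z_α + z_β)·σ/δ)².
z_α = 1.960; z_β = 1.645 (power 95%).
n = 2 × (3.605 × 45.7 / 37.6)² = 2 × 19.20 = 38.40
Round up: n = 39 per group.

39 per group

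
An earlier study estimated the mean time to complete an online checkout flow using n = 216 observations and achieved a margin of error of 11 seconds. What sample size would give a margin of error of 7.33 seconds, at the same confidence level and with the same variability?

487

Margin of error scales as 1/√n, so n₂ = n₁·(E₁/E₂)².
n₂ = 216 × (11/7.33)² = 216 × 2.252 = 486.43
Round up: n₂ = 487.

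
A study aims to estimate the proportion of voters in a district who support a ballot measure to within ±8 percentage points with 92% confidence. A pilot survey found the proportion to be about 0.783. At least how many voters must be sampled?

82

For a proportion with margin E = 0.08 at 92% confidence, z = 1.751.
n = p̂(1−p̂)(z/E)² = 0.783 × 0.217 × (1.751/0.08)² = 81.40
Round up: n = 82.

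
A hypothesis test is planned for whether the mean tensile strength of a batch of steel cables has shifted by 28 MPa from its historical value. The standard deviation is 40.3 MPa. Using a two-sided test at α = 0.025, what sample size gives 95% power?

32

For a one-sample z-test, n = ((z_{α/2} + z_β)·σ/δ)².
z_{α/2} = 2.241 (two-sided α = 0.025); z_β = 1.645 (power 95% → β = 0.05).
n = (3.886 × 40.3 / 28)² = 31.28
Round up: n = 32.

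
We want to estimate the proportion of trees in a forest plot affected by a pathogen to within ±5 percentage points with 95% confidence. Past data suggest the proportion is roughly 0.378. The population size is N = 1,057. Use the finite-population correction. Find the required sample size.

270

For a proportion with margin E = 0.05 at 95% confidence, z = 1.960.
n = p̂(1−p̂)(z/E)² = 0.378 × 0.622 × (1.960/0.05)² = 361.29 — call this n₀.
Finite-population correction with N = 1,057: n = n₀ / (1 + (n₀−1)/N) = 361.29 / 1.341 = 269.42
Round up: n = 270.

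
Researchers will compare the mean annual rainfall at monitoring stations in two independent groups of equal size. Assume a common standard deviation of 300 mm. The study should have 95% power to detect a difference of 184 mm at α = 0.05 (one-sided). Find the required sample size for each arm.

58 per group

For two equal groups, n per group = 2·((z_α + z_β)·σ/δ)².
z_α = 1.645; z_β = 1.645 (power 95%).
n = 2 × (3.290 × 300 / 184)² = 2 × 28.77 = 57.54
Round up: n = 58 per group.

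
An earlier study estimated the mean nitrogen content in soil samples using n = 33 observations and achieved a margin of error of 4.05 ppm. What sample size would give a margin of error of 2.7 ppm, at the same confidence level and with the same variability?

Margin of error scales as 1/√n, so n₂ = n₁·(E₁/E₂)².
n₂ = 33 × (4.05/2.7)² = 33 × 2.25 = 74.25
Round up: n₂ = 75.

75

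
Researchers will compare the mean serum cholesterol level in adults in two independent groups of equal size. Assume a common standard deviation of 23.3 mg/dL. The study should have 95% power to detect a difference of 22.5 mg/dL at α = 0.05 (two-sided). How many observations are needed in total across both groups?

For two equal groups, n per group = 2·((z_{α/2} + z_β)·σ/δ)².
z_{α/2} = 1.960; z_β = 1.645 (power 95%).
n = 2 × (3.605 × 23.3 / 22.5)² = 2 × 13.94 = 27.88
Round up: n = 28 per group.
Total across both groups: 2 × 28 = 56.

56 total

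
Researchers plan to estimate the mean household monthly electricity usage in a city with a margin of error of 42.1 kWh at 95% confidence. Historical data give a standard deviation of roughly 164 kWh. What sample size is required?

59

For a mean, the margin of error is E = z·σ/√n, so n = (zσ/E)².
At 95% confidence, z = 1.960.
n = (1.960 × 164 / 42.1)² = 58.30
Round up: n = 59.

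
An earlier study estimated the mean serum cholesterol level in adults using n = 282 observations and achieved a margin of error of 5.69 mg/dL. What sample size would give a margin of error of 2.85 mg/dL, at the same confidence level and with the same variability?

Margin of error scales as 1/√n, so n₂ = n₁·(E₁/E₂)².
n₂ = 282 × (5.69/2.85)² = 282 × 3.986 = 1124.05
Round up: n₂ = 1125.

n = 1125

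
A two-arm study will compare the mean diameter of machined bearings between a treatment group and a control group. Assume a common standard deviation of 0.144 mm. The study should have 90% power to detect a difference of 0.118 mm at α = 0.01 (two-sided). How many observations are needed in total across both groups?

For two equal groups, n per group = 2·((z_{α/2} + z_β)·σ/δ)².
z_{α/2} = 2.576; z_β = 1.282 (power 90%).
n = 2 × (3.858 × 0.144 / 0.118)² = 2 × 22.17 = 44.34
Round up: n = 45 per group.
Total across both groups: 2 × 45 = 90.

90 total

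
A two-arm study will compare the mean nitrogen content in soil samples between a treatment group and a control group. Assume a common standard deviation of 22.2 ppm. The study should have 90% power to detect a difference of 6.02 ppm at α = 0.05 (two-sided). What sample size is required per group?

286 per group

For two equal groups, n per group = 2·((z_{α/2} + z_β)·σ/δ)².
z_{α/2} = 1.960; z_β = 1.282 (power 90%).
n = 2 × (3.242 × 22.2 / 6.02)² = 2 × 142.94 = 285.88
Round up: n = 286 per group.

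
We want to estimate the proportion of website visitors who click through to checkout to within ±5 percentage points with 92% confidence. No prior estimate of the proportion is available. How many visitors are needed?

307

For a proportion with margin E = 0.05 at 92% confidence, z = 1.751.
With no prior estimate, use p = 0.5, which maximizes p(1−p) at 0.25.
n = 0.25 × (z/E)² = 0.25 × (1.751/0.05)² = 306.60
Round up: n = 307.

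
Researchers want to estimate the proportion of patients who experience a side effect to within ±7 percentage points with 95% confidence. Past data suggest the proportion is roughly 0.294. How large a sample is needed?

163

For a proportion with margin E = 0.07 at 95% confidence, z = 1.960.
n = p̂(1−p̂)(z/E)² = 0.294 × 0.706 × (1.960/0.07)² = 162.73
Round up: n = 163.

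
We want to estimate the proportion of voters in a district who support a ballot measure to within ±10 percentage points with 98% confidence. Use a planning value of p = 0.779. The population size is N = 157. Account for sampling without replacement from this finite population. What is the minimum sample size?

n = 59

For a proportion with margin E = 0.1 at 98% confidence, z = 2.326.
n = p̂(1−p̂)(z/E)² = 0.779 × 0.221 × (2.326/0.1)² = 93.14 — call this n₀.
Finite-population correction with N = 157: n = n₀ / (1 + (n₀−1)/N) = 93.14 / 1.587 = 58.69
Round up: n = 59.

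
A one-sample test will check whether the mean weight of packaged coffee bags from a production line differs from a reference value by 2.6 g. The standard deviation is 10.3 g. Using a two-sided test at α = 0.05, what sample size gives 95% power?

204

For a one-sample z-test, n = ((z_{α/2} + z_β)·σ/δ)².
z_{α/2} = 1.960 (two-sided α = 0.05); z_β = 1.645 (power 95% → β = 0.05).
n = (3.605 × 10.3 / 2.6)² = 203.96
Round up: n = 204.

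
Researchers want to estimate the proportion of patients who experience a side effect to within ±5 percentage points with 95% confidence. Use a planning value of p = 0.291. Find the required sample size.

For a proportion with margin E = 0.05 at 95% confidence, z = 1.960.
n = p̂(1−p̂)(z/E)² = 0.291 × 0.709 × (1.960/0.05)² = 317.04
Round up: n = 318.

318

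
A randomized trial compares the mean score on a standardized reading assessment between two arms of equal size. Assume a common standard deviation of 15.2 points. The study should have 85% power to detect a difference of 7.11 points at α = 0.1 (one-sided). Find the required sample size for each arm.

50 per group

For two equal groups, n per group = 2·((z_α + z_β)·σ/δ)².
z_α = 1.282; z_β = 1.036 (power 85%).
n = 2 × (2.318 × 15.2 / 7.11)² = 2 × 24.56 = 49.12
Round up: n = 50 per group.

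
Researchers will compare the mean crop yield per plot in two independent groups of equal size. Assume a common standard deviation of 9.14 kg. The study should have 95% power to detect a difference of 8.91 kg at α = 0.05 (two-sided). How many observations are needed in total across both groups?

For two equal groups, n per group = 2·((z_{α/2} + z_β)·σ/δ)².
z_{α/2} = 1.960; z_β = 1.645 (power 95%).
n = 2 × (3.605 × 9.14 / 8.91)² = 2 × 13.68 = 27.36
Round up: n = 28 per group.
Total across both groups: 2 × 28 = 56.

56 total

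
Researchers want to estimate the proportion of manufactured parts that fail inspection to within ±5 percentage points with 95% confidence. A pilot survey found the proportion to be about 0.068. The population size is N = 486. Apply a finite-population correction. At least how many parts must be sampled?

For a proportion with margin E = 0.05 at 95% confidence, z = 1.960.
n = p̂(1−p̂)(z/E)² = 0.068 × 0.932 × (1.960/0.05)² = 97.39 — call this n₀.
Finite-population correction with N = 486: n = n₀ / (1 + (n₀−1)/N) = 97.39 / 1.198 = 81.29
Round up: n = 82.

82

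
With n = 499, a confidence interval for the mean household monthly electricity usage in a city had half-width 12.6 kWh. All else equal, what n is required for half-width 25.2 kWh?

Margin of error scales as 1/√n, so n₂ = n₁·(E₁/E₂)².
n₂ = 499 × (12.6/25.2)² = 499 × 0.25 = 124.75
Round up: n₂ = 125.

n = 125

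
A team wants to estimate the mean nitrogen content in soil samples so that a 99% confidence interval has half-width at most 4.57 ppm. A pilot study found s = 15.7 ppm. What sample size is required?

For a mean, the margin of error is E = z·σ/√n, so n = (zσ/E)².
At 99% confidence, z = 2.576.
n = (2.576 × 15.7 / 4.57)² = 78.32
Round up: n = 79.

79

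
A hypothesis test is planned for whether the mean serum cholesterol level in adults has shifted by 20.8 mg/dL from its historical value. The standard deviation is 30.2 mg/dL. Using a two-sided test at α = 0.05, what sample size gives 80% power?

For a one-sample z-test, n = ((z_{α/2} + z_β)·σ/δ)².
z_{α/2} = 1.960 (two-sided α = 0.05); z_β = 0.842 (power 80% → β = 0.2).
n = (2.802 × 30.2 / 20.8)² = 16.55
Round up: n = 17.

17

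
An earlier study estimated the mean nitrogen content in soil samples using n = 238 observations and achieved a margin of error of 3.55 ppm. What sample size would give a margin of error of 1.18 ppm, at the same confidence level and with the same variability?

2155

Margin of error scales as 1/√n, so n₂ = n₁·(E₁/E₂)².
n₂ = 238 × (3.55/1.18)² = 238 × 9.051 = 2154.14
Round up: n₂ = 2155.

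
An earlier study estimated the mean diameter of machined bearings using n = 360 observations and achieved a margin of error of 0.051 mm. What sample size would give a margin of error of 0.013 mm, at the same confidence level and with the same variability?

Margin of error scales as 1/√n, so n₂ = n₁·(E₁/E₂)².
n₂ = 360 × (0.051/0.013)² = 360 × 15.39 = 5540.40
Round up: n₂ = 5541.

5541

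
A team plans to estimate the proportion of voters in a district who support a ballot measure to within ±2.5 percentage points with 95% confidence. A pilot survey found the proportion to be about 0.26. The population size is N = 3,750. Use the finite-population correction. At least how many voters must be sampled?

For a proportion with margin E = 0.025 at 95% confidence, z = 1.960.
n = p̂(1−p̂)(z/E)² = 0.26 × 0.74 × (1.960/0.025)² = 1182.60 — call this n₀.
Finite-population correction with N = 3,750: n = n₀ / (1 + (n₀−1)/N) = 1182.60 / 1.315 = 899.32
Round up: n = 900.

n = 900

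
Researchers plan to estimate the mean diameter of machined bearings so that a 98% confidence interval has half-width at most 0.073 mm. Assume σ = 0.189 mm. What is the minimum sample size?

37

For a mean, the margin of error is E = z·σ/√n, so n = (zσ/E)².
At 98% confidence, z = 2.326.
n = (2.326 × 0.189 / 0.073)² = 36.27
Round up: n = 37.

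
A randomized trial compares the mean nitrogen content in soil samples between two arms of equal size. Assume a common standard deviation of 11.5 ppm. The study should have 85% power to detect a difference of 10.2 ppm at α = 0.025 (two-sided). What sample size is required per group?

28 per group

For two equal groups, n per group = 2·((z_{α/2} + z_β)·σ/δ)².
z_{α/2} = 2.241; z_β = 1.036 (power 85%).
n = 2 × (3.277 × 11.5 / 10.2)² = 2 × 13.65 = 27.30
Round up: n = 28 per group.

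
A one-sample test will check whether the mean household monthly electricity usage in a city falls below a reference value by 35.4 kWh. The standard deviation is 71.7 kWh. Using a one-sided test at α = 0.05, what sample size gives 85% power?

For a one-sample z-test, n = ((z_α + z_β)·σ/δ)².
z_α = 1.645 (one-sided α = 0.05); z_β = 1.036 (power 85% → β = 0.15).
n = (2.681 × 71.7 / 35.4)² = 29.49
Round up: n = 30.

n = 30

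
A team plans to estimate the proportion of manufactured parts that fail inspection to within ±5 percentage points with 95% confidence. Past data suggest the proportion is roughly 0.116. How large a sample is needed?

For a proportion with margin E = 0.05 at 95% confidence, z = 1.960.
n = p̂(1−p̂)(z/E)² = 0.116 × 0.884 × (1.960/0.05)² = 157.57
Round up: n = 158.

158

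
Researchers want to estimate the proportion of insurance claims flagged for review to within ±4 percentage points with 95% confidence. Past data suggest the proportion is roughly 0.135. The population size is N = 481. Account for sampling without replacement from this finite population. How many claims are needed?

n = 178

For a proportion with margin E = 0.04 at 95% confidence, z = 1.960.
n = p̂(1−p̂)(z/E)² = 0.135 × 0.865 × (1.960/0.04)² = 280.38 — call this n₀.
Finite-population correction with N = 481: n = n₀ / (1 + (n₀−1)/N) = 280.38 / 1.581 = 177.34
Round up: n = 178.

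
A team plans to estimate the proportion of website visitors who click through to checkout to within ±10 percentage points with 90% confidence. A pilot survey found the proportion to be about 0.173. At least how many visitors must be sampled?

For a proportion with margin E = 0.1 at 90% confidence, z = 1.645.
n = p̂(1−p̂)(z/E)² = 0.173 × 0.827 × (1.645/0.1)² = 38.72
Round up: n = 39.

39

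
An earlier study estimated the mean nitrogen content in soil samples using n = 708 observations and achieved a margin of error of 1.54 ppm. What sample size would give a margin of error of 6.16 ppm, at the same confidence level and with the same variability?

45

Margin of error scales as 1/√n, so n₂ = n₁·(E₁/E₂)².
n₂ = 708 × (1.54/6.16)² = 708 × 0.0625 = 44.25
Round up: n₂ = 45.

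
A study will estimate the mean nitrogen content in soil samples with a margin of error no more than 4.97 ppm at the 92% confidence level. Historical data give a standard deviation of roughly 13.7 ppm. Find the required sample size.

n = 24

For a mean, the margin of error is E = z·σ/√n, so n = (zσ/E)².
At 92% confidence, z = 1.751.
n = (1.751 × 13.7 / 4.97)² = 23.30
Round up: n = 24.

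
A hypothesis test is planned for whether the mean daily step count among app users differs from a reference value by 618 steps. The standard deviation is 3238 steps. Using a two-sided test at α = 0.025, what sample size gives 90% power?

For a one-sample z-test, n = ((z_{α/2} + z_β)·σ/δ)².
z_{α/2} = 2.241 (two-sided α = 0.025); z_β = 1.282 (power 90% → β = 0.1).
n = (3.523 × 3238 / 618)² = 340.72
Round up: n = 341.

341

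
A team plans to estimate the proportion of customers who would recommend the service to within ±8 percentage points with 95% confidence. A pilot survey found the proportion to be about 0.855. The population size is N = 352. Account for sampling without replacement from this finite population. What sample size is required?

n = 62

For a proportion with margin E = 0.08 at 95% confidence, z = 1.960.
n = p̂(1−p̂)(z/E)² = 0.855 × 0.145 × (1.960/0.08)² = 74.42 — call this n₀.
Finite-population correction with N = 352: n = n₀ / (1 + (n₀−1)/N) = 74.42 / 1.209 = 61.56
Round up: n = 62.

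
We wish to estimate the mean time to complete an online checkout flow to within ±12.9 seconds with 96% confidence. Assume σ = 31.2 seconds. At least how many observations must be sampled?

For a mean, the margin of error is E = z·σ/√n, so n = (zσ/E)².
At 96% confidence, z = 2.054.
n = (2.054 × 31.2 / 12.9)² = 24.68
Round up: n = 25.

25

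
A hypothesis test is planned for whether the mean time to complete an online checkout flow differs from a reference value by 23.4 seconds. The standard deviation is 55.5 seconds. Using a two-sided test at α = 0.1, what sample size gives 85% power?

For a one-sample z-test, n = ((z_{α/2} + z_β)·σ/δ)².
z_{α/2} = 1.645 (two-sided α = 0.1); z_β = 1.036 (power 85% → β = 0.15).
n = (2.681 × 55.5 / 23.4)² = 40.43
Round up: n = 41.

41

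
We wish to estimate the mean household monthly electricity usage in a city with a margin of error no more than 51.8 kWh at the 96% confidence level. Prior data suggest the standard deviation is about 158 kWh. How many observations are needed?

For a mean, the margin of error is E = z·σ/√n, so n = (zσ/E)².
At 96% confidence, z = 2.054.
n = (2.054 × 158 / 51.8)² = 39.25
Round up: n = 40.

40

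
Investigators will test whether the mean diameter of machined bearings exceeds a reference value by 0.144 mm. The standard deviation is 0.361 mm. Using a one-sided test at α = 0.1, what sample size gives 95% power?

54

For a one-sample z-test, n = ((z_α + z_β)·σ/δ)².
z_α = 1.282 (one-sided α = 0.1); z_β = 1.645 (power 95% → β = 0.05).
n = (2.927 × 0.361 / 0.144)² = 53.84
Round up: n = 54.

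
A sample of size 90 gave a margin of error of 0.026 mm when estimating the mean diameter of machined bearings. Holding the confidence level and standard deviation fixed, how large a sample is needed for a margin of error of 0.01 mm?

Margin of error scales as 1/√n, so n₂ = n₁·(E₁/E₂)².
n₂ = 90 × (0.026/0.01)² = 90 × 6.76 = 608.40
Round up: n₂ = 609.

n = 609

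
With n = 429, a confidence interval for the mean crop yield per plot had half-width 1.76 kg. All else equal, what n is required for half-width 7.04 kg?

27

Margin of error scales as 1/√n, so n₂ = n₁·(E₁/E₂)².
n₂ = 429 × (1.76/7.04)² = 429 × 0.0625 = 26.81
Round up: n₂ = 27.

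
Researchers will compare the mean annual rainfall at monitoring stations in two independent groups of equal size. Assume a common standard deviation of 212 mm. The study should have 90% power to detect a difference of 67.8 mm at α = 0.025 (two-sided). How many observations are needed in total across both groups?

For two equal groups, n per group = 2·((z_{α/2} + z_β)·σ/δ)².
z_{α/2} = 2.241; z_β = 1.282 (power 90%).
n = 2 × (3.523 × 212 / 67.8)² = 2 × 121.35 = 242.70
Round up: n = 243 per group.
Total across both groups: 2 × 243 = 486.

486 total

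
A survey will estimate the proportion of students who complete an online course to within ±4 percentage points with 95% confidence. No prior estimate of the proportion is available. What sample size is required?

For a proportion with margin E = 0.04 at 95% confidence, z = 1.960.
With no prior estimate, use p = 0.5, which maximizes p(1−p) at 0.25.
n = 0.25 × (z/E)² = 0.25 × (1.960/0.04)² = 600.25
Round up: n = 601.

601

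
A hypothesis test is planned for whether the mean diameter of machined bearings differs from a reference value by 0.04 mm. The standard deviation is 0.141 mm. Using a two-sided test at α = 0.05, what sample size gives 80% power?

98

For a one-sample z-test, n = ((z_{α/2} + z_β)·σ/δ)².
z_{α/2} = 1.960 (two-sided α = 0.05); z_β = 0.842 (power 80% → β = 0.2).
n = (2.802 × 0.141 / 0.04)² = 97.56
Round up: n = 98.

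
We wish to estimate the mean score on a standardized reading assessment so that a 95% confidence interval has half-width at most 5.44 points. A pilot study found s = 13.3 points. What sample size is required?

For a mean, the margin of error is E = z·σ/√n, so n = (zσ/E)².
At 95% confidence, z = 1.960.
n = (1.960 × 13.3 / 5.44)² = 22.96
Round up: n = 23.

23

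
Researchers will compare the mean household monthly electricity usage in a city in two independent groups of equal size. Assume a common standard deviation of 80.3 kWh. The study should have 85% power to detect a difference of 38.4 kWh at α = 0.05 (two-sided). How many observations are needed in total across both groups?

158 total

For two equal groups, n per group = 2·((z_{α/2} + z_β)·σ/δ)².
z_{α/2} = 1.960; z_β = 1.036 (power 85%).
n = 2 × (2.996 × 80.3 / 38.4)² = 2 × 39.25 = 78.50
Round up: n = 79 per group.
Total across both groups: 2 × 79 = 158.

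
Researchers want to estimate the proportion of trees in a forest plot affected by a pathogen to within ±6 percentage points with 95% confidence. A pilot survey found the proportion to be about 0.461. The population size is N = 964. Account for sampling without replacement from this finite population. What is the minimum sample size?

For a proportion with margin E = 0.06 at 95% confidence, z = 1.960.
n = p̂(1−p̂)(z/E)² = 0.461 × 0.539 × (1.960/0.06)² = 265.15 — call this n₀.
Finite-population correction with N = 964: n = n₀ / (1 + (n₀−1)/N) = 265.15 / 1.274 = 208.12
Round up: n = 209.

n = 209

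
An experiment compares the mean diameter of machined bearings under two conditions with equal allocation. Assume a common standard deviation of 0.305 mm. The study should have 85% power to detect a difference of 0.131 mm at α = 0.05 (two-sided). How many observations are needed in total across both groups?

For two equal groups, n per group = 2·((z_{α/2} + z_β)·σ/δ)².
z_{α/2} = 1.960; z_β = 1.036 (power 85%).
n = 2 × (2.996 × 0.305 / 0.131)² = 2 × 48.66 = 97.32
Round up: n = 98 per group.
Total across both groups: 2 × 98 = 196.

196 total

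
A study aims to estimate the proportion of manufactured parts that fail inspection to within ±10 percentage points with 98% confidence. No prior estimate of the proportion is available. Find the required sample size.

For a proportion with margin E = 0.1 at 98% confidence, z = 2.326.
With no prior estimate, use p = 0.5, which maximizes p(1−p) at 0.25.
n = 0.25 × (z/E)² = 0.25 × (2.326/0.1)² = 135.26
Round up: n = 136.

136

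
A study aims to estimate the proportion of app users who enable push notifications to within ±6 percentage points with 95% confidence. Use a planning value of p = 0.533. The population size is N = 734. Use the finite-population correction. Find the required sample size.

196

For a proportion with margin E = 0.06 at 95% confidence, z = 1.960.
n = p̂(1−p̂)(z/E)² = 0.533 × 0.467 × (1.960/0.06)² = 265.62 — call this n₀.
Finite-population correction with N = 734: n = n₀ / (1 + (n₀−1)/N) = 265.62 / 1.361 = 195.17
Round up: n = 196.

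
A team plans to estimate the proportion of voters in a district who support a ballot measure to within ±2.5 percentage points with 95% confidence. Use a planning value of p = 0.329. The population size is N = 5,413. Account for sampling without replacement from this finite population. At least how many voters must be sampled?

For a proportion with margin E = 0.025 at 95% confidence, z = 1.960.
n = p̂(1−p̂)(z/E)² = 0.329 × 0.671 × (1.960/0.025)² = 1356.91 — call this n₀.
Finite-population correction with N = 5,413: n = n₀ / (1 + (n₀−1)/N) = 1356.91 / 1.25 = 1085.53
Round up: n = 1086.

n = 1086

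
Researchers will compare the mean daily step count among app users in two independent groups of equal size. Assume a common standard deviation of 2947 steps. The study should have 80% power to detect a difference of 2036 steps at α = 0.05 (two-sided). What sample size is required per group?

For two equal groups, n per group = 2·((z_{α/2} + z_β)·σ/δ)².
z_{α/2} = 1.960; z_β = 0.842 (power 80%).
n = 2 × (2.802 × 2947 / 2036)² = 2 × 16.45 = 32.90
Round up: n = 33 per group.

33 per group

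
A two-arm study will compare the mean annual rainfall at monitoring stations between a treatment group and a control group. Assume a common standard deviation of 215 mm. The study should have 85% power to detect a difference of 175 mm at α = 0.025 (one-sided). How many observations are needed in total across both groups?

56 total

For two equal groups, n per group = 2·((z_α + z_β)·σ/δ)².
z_α = 1.960; z_β = 1.036 (power 85%).
n = 2 × (2.996 × 215 / 175)² = 2 × 13.55 = 27.10
Round up: n = 28 per group.
Total across both groups: 2 × 28 = 56.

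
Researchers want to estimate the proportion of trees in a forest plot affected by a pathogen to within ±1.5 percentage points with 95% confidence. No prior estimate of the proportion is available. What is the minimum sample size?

For a proportion with margin E = 0.015 at 95% confidence, z = 1.960.
With no prior estimate, use p = 0.5, which maximizes p(1−p) at 0.25.
n = 0.25 × (z/E)² = 0.25 × (1.960/0.015)² = 4268.44
Round up: n = 4269.

4269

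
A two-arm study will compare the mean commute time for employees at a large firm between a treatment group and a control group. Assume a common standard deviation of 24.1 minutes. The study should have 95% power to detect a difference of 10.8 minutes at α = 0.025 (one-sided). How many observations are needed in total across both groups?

260 total

For two equal groups, n per group = 2·((z_α + z_β)·σ/δ)².
z_α = 1.960; z_β = 1.645 (power 95%).
n = 2 × (3.605 × 24.1 / 10.8)² = 2 × 64.71 = 129.42
Round up: n = 130 per group.
Total across both groups: 2 × 130 = 260.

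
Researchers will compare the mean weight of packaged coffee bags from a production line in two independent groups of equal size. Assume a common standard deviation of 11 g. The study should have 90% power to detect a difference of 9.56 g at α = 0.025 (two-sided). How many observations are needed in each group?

33 per group

For two equal groups, n per group = 2·((z_{α/2} + z_β)·σ/δ)².
z_{α/2} = 2.241; z_β = 1.282 (power 90%).
n = 2 × (3.523 × 11 / 9.56)² = 2 × 16.43 = 32.86
Round up: n = 33 per group.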